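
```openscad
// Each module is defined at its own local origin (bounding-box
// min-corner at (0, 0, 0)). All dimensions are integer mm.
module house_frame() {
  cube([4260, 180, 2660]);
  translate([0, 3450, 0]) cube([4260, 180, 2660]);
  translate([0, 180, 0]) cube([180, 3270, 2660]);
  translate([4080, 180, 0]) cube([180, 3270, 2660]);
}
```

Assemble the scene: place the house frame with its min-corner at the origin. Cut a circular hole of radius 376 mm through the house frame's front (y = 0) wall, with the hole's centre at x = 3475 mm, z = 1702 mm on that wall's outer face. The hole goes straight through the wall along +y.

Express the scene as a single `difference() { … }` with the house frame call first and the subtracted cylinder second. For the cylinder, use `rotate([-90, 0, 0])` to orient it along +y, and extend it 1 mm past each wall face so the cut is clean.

difference() {
  house_frame();
  translate([3475, -1, 1702]) rotate([-90, 0, 0]) cylinder(h = 182, r = 376);
}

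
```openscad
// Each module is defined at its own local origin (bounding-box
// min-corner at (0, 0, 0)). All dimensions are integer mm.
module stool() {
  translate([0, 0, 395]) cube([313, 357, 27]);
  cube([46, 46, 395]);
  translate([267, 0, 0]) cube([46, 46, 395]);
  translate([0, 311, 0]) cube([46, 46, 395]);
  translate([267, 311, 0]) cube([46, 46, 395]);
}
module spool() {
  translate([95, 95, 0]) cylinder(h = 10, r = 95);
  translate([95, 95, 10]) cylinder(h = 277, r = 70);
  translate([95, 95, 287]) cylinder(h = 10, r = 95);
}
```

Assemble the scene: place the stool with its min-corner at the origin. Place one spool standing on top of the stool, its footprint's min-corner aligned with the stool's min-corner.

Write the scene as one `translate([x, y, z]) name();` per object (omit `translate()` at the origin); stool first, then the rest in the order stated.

stool();
translate([0, 0, 422]) spool();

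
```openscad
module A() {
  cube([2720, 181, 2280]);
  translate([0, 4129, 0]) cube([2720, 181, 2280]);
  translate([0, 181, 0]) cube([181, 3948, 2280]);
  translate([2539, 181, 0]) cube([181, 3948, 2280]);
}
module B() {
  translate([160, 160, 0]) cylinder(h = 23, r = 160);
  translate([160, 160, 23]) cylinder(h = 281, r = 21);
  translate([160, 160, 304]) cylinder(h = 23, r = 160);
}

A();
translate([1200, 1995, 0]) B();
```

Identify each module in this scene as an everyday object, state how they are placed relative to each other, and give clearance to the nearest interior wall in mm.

A is a house frame. B is a spool. The spool sits inside the house frame, centred. The clearance to the nearest interior wall is 1019 mm.

Clearances: x = 1019, y = 1814; minimum 1019 mm.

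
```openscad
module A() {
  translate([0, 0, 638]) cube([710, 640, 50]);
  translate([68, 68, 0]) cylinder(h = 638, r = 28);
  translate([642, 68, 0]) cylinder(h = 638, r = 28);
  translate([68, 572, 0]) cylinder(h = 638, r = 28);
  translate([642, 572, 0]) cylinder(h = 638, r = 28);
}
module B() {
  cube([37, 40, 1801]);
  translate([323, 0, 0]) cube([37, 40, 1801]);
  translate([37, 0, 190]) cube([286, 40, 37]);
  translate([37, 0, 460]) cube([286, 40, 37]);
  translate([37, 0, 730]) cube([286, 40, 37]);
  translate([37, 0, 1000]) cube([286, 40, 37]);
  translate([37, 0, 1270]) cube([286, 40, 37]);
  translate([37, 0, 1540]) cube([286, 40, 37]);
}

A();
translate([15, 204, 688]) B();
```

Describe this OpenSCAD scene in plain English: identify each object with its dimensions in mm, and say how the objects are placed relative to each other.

A is a table with a 710×640 mm rectangular top, 50 mm thick, top surface at z = 688 mm, supported by four round legs of 56 mm diameter, each leg's bounding box inset 40 mm from the nearest pair of top edges, running from the floor.

B is a wooden ladder with two side rails of 37×40 mm section and 1801 mm height, set 360 mm apart overall. Between them run 6 rectangular rungs (40 mm deep, 37 mm thick), front faces flush with the rails' −y face. The bottom of the first rung is 190 mm above the floor and each subsequent rung is 270 mm higher than the one below.

The ladder is on top of the table.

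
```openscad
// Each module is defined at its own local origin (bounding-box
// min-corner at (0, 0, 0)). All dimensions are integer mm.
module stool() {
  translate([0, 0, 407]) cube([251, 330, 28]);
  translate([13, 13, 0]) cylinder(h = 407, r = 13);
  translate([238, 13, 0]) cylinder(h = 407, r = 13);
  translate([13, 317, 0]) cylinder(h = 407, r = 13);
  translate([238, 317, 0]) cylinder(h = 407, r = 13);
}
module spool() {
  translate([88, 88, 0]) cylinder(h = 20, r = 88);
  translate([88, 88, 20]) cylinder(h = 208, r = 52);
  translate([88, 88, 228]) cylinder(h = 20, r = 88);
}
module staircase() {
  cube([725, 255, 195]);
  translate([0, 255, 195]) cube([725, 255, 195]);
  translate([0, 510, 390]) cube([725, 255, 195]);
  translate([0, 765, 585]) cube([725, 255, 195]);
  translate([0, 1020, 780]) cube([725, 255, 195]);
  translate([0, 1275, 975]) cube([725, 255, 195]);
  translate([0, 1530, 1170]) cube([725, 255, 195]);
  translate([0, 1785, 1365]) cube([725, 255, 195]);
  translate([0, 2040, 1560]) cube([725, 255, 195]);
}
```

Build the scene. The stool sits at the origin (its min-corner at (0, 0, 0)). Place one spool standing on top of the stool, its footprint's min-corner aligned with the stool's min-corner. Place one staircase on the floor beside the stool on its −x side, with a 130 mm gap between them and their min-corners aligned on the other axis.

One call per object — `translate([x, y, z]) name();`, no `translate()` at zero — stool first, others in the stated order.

stool();
translate([0, 0, 435]) spool();
translate([-855, 0, 0]) staircase();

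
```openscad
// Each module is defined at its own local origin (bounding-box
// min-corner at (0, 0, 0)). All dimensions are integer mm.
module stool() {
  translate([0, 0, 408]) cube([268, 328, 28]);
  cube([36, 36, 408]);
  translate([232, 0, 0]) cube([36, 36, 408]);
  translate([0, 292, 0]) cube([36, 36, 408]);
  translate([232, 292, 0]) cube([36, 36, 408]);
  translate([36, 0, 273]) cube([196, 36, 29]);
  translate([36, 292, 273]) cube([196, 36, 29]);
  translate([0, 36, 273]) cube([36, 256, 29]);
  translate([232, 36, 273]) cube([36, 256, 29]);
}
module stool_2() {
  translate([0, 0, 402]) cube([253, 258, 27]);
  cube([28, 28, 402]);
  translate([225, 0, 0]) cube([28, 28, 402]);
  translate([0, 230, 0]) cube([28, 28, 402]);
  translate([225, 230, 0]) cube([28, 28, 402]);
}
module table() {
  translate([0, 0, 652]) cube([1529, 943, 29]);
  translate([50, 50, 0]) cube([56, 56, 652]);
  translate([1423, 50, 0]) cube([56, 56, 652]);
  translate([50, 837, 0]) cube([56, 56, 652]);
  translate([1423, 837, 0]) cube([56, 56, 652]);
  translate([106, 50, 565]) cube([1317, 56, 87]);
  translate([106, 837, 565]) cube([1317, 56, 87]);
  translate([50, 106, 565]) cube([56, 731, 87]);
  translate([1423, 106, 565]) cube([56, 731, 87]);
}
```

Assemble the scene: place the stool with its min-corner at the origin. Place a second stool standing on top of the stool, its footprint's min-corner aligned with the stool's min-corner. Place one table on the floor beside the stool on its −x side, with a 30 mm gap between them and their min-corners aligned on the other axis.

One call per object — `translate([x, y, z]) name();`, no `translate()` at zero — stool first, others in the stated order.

stool();
translate([0, 0, 436]) stool_2();
translate([-1559, 0, 0]) table();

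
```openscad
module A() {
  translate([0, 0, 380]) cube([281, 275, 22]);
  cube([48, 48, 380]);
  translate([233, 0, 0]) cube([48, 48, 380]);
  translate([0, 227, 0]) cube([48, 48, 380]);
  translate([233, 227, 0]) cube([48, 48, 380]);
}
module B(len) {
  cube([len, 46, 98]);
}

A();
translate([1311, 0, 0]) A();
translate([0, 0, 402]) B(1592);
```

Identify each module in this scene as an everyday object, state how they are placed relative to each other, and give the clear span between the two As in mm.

Second stool starts at x = 1311; first ends at x = 281; clear span = 1311 − 281 = 1030 mm.

A is a stool. B is a beam. A beam spans the tops of two stools. The clear span between the two stools is 1030 mm.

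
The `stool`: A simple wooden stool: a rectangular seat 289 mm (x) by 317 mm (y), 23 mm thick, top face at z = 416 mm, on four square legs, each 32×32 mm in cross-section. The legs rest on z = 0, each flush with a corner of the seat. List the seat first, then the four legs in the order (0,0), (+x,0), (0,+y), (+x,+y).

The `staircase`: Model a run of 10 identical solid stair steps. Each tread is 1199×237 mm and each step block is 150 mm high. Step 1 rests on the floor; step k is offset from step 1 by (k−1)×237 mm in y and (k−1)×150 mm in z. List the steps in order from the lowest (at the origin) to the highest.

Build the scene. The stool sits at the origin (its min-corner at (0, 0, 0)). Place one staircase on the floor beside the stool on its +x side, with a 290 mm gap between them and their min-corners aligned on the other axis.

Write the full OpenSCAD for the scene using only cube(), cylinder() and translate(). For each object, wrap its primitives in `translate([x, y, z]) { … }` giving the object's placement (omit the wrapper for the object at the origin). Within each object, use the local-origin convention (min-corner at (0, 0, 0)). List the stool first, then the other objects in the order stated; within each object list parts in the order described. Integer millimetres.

translate([0, 0, 393]) cube([289, 317, 23]);
cube([32, 32, 393]);
translate([257, 0, 0]) cube([32, 32, 393]);
translate([0, 285, 0]) cube([32, 32, 393]);
translate([257, 285, 0]) cube([32, 32, 393]);
translate([579, 0, 0]) {
  cube([1199, 237, 150]);
  translate([0, 237, 150]) cube([1199, 237, 150]);
  translate([0, 474, 300]) cube([1199, 237, 150]);
  translate([0, 711, 450]) cube([1199, 237, 150]);
  translate([0, 948, 600]) cube([1199, 237, 150]);
  translate([0, 1185, 750]) cube([1199, 237, 150]);
  translate([0, 1422, 900]) cube([1199, 237, 150]);
  translate([0, 1659, 1050]) cube([1199, 237, 150]);
  translate([0, 1896, 1200]) cube([1199, 237, 150]);
  translate([0, 2133, 1350]) cube([1199, 237, 150]);
}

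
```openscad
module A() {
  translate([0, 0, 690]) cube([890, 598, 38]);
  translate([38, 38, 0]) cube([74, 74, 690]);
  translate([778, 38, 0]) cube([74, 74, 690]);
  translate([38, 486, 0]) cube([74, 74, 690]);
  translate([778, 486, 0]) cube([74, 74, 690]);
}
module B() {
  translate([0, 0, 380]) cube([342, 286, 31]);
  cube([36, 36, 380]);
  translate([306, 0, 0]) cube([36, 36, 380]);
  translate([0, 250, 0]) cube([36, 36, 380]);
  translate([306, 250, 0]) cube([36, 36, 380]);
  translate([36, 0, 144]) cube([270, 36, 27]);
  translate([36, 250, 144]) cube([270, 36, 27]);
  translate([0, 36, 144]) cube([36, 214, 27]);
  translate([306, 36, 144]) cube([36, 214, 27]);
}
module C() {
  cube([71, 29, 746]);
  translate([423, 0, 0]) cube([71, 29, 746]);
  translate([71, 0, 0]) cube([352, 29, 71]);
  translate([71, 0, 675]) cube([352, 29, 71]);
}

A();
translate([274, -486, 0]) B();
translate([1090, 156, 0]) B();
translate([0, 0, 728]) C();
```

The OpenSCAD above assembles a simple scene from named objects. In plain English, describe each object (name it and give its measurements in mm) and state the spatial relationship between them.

A is a table with a 890×598 mm rectangular top, 38 mm thick, top surface at z = 728 mm, supported by four 74×74 mm square legs, each inset 38 mm from the nearest pair of top edges, running from the floor.

B is a simple wooden stool: a rectangular seat 342 mm (x) by 286 mm (y), 31 mm thick, top face at z = 411 mm, on four square legs, each 36×36 mm in cross-section. The legs rest on z = 0, each flush with a corner of the seat. Four stretchers, 36 mm wide and 27 mm tall, connect adjacent legs with their undersides at z = 144 mm, each running between the inner faces of the legs it joins and aligned with the legs' outer faces on the other axis.

C is a picture frame with a 352×604 mm rectangular opening (x by z) and a uniform 71 mm border on every side. Frame depth is 29 mm along y. It is built from two vertical stiles running the full outside height and two horizontal rails spanning the gap between the stiles.

Two stools sit around the table at the −y, +x sides. The picture frame is on top of the table.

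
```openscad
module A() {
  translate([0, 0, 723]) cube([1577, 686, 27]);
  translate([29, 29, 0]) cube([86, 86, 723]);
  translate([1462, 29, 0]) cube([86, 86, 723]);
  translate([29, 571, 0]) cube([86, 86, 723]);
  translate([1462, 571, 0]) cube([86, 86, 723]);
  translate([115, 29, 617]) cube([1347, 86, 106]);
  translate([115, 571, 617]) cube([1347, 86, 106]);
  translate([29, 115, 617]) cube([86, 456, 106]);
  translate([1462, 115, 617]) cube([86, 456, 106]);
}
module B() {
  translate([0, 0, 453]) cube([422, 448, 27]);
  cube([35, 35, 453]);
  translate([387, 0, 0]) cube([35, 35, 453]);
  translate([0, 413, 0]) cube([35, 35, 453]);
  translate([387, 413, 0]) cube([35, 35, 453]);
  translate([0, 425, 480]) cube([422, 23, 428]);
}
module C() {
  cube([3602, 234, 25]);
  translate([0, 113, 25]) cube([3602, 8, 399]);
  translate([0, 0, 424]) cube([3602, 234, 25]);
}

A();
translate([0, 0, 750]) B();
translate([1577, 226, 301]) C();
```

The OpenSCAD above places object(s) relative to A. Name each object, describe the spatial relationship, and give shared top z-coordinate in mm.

Both tops at z = 750 mm.

A is a table. B is a chair. C is an I-beam. The chair is on top of the table. The I-beam is beside the table with their tops flush at z = 750. The shared top z-coordinate is 750 mm.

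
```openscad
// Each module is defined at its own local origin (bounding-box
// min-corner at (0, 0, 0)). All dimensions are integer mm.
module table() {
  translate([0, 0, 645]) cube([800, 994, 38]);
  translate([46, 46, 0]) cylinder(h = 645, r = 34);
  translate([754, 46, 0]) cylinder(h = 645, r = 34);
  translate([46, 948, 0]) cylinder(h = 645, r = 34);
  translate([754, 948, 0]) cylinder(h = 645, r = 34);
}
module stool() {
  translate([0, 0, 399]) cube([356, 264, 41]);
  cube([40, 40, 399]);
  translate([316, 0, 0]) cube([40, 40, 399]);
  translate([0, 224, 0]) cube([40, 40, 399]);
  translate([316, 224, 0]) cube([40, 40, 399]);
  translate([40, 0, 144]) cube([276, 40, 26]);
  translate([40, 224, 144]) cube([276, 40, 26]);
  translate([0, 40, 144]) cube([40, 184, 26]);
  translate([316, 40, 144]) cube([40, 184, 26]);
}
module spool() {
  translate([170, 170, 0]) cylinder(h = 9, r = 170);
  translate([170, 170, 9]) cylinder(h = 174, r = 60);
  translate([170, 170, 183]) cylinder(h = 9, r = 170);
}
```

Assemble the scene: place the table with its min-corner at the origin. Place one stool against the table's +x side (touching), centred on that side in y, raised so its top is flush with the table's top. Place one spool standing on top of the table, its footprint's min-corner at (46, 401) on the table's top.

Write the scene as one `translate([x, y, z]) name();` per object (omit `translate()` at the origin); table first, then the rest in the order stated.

table();
translate([800, 365, 243]) stool();
translate([46, 401, 683]) spool();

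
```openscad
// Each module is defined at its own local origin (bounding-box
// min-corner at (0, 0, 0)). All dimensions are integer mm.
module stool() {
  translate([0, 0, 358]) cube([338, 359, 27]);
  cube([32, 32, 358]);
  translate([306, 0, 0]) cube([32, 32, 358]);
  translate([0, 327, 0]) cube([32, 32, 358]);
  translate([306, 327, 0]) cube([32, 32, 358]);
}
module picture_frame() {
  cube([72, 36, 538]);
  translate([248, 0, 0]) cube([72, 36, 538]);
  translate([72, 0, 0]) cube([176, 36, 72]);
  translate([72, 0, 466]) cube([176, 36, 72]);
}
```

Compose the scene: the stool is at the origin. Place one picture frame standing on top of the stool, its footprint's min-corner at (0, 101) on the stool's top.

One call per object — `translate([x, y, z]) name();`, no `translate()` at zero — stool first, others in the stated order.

stool();
translate([0, 101, 385]) picture_frame();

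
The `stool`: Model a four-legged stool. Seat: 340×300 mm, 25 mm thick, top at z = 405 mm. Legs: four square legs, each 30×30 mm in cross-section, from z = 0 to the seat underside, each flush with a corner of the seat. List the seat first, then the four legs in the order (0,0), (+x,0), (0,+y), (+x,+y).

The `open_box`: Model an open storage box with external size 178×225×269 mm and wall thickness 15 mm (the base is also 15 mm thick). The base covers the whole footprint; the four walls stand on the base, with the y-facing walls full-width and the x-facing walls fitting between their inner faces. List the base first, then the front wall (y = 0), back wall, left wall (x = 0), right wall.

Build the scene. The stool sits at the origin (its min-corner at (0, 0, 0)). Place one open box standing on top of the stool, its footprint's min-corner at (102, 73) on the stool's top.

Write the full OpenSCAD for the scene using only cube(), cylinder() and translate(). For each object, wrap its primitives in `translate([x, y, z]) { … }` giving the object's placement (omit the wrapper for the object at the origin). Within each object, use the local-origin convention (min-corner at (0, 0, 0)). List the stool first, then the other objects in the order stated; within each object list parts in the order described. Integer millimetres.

translate([0, 0, 380]) cube([340, 300, 25]);
cube([30, 30, 380]);
translate([310, 0, 0]) cube([30, 30, 380]);
translate([0, 270, 0]) cube([30, 30, 380]);
translate([310, 270, 0]) cube([30, 30, 380]);
translate([102, 73, 405]) {
  cube([178, 225, 15]);
  translate([0, 0, 15]) cube([178, 15, 254]);
  translate([0, 210, 15]) cube([178, 15, 254]);
  translate([0, 15, 15]) cube([15, 195, 254]);
  translate([163, 15, 15]) cube([15, 195, 254]);
}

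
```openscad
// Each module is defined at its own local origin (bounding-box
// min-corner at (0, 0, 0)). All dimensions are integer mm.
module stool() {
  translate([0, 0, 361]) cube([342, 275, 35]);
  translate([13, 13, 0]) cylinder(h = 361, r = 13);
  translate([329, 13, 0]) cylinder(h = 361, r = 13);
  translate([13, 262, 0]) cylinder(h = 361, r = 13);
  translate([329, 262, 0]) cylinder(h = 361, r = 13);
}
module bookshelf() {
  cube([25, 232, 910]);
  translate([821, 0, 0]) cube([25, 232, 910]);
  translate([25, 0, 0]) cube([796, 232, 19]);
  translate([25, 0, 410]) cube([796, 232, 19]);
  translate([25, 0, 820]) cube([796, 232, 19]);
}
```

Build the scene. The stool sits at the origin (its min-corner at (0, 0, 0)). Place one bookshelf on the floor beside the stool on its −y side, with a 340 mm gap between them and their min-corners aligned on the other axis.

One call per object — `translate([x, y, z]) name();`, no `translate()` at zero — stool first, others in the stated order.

stool();
translate([0, -572, 0]) bookshelf();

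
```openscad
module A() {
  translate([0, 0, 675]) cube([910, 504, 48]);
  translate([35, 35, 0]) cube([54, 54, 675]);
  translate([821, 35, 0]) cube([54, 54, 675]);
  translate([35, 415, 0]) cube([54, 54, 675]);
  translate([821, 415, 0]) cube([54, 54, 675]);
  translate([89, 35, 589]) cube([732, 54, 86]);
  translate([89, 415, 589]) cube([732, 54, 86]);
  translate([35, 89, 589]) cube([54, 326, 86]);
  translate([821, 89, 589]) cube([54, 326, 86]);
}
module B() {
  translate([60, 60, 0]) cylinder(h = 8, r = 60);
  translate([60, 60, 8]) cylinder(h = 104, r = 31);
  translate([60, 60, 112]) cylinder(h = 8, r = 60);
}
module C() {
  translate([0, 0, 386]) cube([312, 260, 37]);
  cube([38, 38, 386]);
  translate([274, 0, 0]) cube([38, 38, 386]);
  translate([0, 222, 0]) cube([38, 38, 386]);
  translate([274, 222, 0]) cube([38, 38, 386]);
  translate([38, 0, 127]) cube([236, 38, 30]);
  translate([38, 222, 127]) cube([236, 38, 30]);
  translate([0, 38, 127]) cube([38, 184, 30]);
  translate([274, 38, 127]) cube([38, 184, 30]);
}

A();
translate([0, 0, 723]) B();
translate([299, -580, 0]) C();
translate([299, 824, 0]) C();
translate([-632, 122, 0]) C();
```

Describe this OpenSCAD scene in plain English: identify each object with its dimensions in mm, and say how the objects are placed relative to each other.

A is a table: top 910 mm (x) × 504 mm (y), 48 mm thick, upper face at z = 723 mm, on four 54×54 mm square legs, each inset 35 mm from the nearest pair of top edges, running from z = 0 to the bottom of the top. Four apron rails, 54 mm thick and 86 mm tall, run between adjacent legs with their top edges flush with the underside of the top and their outer faces flush with the legs' outer faces.

B is a spool: two coaxial disc flanges of radius 60 mm and thickness 8 mm, joined by a core cylinder of radius 31 mm and height 104 mm. The lower flange rests on z = 0 and the three cylinders share a vertical axis.

C is a four-legged stool. The seat is 312×260 mm, 37 mm thick, top at z = 423 mm. It stands on four square legs, each 38×38 mm in cross-section, from z = 0 to the seat underside, each flush with a corner of the seat. Four stretchers, 38 mm wide and 30 mm tall, connect adjacent legs with their undersides at z = 127 mm, each running between the inner faces of the legs it joins and aligned with the legs' outer faces on the other axis.

The spool is on top of the table. Three stools sit around the table at the −y, +y, −x sides.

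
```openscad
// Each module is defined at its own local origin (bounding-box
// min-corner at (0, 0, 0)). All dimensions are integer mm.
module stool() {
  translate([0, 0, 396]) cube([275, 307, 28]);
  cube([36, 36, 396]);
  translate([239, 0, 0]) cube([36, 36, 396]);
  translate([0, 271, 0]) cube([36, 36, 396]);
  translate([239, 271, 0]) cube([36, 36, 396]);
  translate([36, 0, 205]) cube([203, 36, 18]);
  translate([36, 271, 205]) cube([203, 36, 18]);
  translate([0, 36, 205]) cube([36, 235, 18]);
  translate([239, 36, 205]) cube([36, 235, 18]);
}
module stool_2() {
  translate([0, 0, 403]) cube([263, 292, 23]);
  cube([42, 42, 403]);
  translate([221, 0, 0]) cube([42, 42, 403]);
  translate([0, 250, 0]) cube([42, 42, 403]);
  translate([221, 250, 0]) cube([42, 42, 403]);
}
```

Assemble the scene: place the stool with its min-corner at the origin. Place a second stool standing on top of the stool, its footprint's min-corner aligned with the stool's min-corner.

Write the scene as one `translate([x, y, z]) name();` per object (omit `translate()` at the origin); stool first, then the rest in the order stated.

stool();
translate([0, 0, 424]) stool_2();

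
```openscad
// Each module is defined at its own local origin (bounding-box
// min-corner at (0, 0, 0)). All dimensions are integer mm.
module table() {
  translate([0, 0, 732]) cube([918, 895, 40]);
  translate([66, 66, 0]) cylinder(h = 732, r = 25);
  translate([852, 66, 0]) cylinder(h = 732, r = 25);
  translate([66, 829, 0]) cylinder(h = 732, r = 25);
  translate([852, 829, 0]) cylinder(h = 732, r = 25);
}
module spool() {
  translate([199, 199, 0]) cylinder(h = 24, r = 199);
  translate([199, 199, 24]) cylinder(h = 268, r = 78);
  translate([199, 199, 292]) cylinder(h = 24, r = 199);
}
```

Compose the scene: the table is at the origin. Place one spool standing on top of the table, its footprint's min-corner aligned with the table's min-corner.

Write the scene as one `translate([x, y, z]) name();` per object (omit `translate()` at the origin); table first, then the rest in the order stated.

table();
translate([0, 0, 772]) spool();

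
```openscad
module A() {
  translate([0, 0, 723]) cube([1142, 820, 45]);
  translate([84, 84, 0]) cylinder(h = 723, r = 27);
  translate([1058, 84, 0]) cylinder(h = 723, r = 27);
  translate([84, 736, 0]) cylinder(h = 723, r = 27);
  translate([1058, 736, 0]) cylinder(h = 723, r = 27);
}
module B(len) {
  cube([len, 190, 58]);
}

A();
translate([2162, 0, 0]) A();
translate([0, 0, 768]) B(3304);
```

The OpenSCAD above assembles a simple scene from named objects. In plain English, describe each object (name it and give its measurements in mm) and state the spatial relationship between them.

A is a rectangular dining table. The top is 1142×820×45 mm with its upper surface at z = 768 mm. It stands on four round legs of 54 mm diameter, each leg's bounding box inset 57 mm from the nearest pair of top edges, running from the floor to the underside of the top.

B is a rectangular beam 3304 mm long (x), 190 mm deep (y), 58 mm thick (z).

The beam spans the tops of two tables placed 1020 mm apart, resting at z = 768 mm.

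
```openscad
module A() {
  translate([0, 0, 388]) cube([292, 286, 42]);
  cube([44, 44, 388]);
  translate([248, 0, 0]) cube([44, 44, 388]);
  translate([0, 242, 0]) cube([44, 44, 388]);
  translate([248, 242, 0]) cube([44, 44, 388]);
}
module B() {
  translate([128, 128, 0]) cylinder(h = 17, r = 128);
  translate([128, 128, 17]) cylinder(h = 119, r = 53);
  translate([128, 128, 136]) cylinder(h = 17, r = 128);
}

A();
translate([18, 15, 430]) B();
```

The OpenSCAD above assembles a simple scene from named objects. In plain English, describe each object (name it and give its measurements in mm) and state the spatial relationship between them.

A is a four-legged stool. The seat is a 292×286×42 mm slab whose top surface is at z = 430 mm; four square legs, each 44×44 mm in cross-section, run from the floor (z = 0) to the underside of the seat, each flush with a corner of the seat.

B is a spool: two coaxial disc flanges of radius 128 mm and thickness 17 mm, joined by a core cylinder of radius 53 mm and height 119 mm. The lower flange rests on z = 0 and the three cylinders share a vertical axis.

The spool is on top of the stool, centred.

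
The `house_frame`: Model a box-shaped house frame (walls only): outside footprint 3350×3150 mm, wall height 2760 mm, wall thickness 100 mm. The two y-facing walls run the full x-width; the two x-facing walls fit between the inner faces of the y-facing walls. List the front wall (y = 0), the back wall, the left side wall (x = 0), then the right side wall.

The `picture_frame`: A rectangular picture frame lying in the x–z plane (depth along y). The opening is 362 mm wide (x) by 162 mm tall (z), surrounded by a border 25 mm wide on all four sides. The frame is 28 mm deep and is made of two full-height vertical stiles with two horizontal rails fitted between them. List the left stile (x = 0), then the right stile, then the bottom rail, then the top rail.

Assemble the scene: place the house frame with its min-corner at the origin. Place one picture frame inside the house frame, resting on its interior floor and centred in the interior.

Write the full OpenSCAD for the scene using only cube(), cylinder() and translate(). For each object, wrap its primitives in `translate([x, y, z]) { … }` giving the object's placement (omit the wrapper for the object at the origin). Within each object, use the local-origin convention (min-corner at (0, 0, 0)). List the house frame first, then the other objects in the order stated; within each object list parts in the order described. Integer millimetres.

cube([3350, 100, 2760]);
translate([0, 3050, 0]) cube([3350, 100, 2760]);
translate([0, 100, 0]) cube([100, 2950, 2760]);
translate([3250, 100, 0]) cube([100, 2950, 2760]);
translate([1469, 1561, 0]) {
  cube([25, 28, 212]);
  translate([387, 0, 0]) cube([25, 28, 212]);
  translate([25, 0, 0]) cube([362, 28, 25]);
  translate([25, 0, 187]) cube([362, 28, 25]);
}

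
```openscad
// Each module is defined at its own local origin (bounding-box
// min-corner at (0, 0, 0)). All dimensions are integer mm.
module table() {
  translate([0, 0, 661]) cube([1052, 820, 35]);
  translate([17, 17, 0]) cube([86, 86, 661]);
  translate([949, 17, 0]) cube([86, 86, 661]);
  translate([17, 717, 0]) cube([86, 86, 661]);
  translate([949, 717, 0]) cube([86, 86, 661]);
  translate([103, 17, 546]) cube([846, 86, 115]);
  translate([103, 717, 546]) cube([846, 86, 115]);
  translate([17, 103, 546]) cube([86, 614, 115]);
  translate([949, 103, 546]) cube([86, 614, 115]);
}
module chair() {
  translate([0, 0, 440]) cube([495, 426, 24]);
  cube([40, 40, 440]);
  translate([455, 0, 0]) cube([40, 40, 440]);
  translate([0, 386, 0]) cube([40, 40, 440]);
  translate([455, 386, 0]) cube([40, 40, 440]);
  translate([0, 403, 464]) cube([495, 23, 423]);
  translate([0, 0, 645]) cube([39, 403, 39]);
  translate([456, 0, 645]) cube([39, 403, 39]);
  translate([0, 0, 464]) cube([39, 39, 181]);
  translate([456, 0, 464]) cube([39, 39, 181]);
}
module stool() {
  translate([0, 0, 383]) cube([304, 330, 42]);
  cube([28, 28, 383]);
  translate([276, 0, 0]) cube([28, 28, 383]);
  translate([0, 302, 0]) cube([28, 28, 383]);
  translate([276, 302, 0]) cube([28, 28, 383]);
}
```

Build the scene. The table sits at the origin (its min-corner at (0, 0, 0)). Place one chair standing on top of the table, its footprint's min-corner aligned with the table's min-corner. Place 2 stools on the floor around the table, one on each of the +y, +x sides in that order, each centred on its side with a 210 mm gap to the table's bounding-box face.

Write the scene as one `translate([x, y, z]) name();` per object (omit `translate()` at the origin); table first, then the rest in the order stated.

table();
translate([0, 0, 696]) chair();
translate([374, 1030, 0]) stool();
translate([1262, 245, 0]) stool();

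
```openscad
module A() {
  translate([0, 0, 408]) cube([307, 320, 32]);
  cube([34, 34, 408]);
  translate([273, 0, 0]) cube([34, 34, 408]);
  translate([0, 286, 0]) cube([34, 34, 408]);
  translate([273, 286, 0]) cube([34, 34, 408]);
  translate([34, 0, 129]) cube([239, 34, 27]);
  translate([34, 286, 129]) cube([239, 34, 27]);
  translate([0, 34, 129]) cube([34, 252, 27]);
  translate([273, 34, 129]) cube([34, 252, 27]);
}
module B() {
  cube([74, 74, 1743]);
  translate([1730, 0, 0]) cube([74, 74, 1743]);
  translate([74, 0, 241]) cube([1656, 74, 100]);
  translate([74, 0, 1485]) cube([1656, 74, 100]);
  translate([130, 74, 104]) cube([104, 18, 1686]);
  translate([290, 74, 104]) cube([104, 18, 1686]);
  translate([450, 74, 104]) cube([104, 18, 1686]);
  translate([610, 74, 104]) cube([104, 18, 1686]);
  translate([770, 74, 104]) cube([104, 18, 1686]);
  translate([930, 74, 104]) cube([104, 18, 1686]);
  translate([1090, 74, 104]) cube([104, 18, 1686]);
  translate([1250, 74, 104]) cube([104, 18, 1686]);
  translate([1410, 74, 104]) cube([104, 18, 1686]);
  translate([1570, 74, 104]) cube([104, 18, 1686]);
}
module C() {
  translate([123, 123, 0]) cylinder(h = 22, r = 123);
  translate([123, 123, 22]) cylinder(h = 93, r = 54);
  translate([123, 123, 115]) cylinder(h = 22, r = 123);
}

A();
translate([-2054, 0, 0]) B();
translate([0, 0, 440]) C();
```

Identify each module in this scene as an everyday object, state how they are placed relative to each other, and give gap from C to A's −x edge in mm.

A is a stool. B is a fence section. C is a spool. The fence section is on the floor beside the stool on its −x side. The spool is on top of the stool. The gap from the spool to the stool's −x edge is 0 mm.

The spool's min-x is at 0; the stool's min-x is 0; gap = 0 mm.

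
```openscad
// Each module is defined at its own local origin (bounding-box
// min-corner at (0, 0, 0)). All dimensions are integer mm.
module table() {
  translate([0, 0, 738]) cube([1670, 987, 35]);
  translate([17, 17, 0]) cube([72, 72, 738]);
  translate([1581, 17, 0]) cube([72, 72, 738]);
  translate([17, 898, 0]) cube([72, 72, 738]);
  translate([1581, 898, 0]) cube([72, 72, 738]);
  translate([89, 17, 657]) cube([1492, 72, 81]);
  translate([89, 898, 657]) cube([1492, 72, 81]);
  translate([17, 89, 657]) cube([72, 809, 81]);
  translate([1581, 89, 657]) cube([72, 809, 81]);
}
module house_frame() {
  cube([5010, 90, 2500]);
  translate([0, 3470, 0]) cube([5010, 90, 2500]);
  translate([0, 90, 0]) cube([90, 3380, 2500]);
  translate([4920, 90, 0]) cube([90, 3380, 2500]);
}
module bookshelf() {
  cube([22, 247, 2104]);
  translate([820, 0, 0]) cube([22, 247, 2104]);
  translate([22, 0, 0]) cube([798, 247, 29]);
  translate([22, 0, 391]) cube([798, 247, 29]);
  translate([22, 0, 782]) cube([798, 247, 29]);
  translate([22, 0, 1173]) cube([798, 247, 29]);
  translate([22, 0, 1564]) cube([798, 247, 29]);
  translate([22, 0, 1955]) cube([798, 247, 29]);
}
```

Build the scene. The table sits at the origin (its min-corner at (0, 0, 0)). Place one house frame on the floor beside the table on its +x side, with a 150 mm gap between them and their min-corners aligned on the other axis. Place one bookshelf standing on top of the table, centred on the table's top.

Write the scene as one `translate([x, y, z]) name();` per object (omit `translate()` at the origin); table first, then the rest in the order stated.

table();
translate([1820, 0, 0]) house_frame();
translate([414, 370, 773]) bookshelf();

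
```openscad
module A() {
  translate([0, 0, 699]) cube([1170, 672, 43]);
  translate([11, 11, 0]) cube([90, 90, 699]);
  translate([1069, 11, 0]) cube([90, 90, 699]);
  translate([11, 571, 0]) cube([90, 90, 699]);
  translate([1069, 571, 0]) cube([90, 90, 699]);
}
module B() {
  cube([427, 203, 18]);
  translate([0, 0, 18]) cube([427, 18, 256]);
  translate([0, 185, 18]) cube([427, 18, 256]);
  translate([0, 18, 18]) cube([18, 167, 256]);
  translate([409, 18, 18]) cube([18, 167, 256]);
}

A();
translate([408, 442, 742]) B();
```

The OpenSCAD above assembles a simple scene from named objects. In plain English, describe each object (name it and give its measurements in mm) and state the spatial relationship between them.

A is a rectangular dining table. The top is 1170×672×43 mm with its upper surface at z = 742 mm. It stands on four 90×90 mm square legs, each inset 11 mm from the nearest pair of top edges, running from the floor to the underside of the top.

B is an open storage box with external size 427×203×274 mm and wall thickness 18 mm (the base is also 18 mm thick). The base covers the whole footprint; the four walls stand on the base, with the y-facing walls full-width and the x-facing walls fitting between their inner faces.

The open box is on top of the table.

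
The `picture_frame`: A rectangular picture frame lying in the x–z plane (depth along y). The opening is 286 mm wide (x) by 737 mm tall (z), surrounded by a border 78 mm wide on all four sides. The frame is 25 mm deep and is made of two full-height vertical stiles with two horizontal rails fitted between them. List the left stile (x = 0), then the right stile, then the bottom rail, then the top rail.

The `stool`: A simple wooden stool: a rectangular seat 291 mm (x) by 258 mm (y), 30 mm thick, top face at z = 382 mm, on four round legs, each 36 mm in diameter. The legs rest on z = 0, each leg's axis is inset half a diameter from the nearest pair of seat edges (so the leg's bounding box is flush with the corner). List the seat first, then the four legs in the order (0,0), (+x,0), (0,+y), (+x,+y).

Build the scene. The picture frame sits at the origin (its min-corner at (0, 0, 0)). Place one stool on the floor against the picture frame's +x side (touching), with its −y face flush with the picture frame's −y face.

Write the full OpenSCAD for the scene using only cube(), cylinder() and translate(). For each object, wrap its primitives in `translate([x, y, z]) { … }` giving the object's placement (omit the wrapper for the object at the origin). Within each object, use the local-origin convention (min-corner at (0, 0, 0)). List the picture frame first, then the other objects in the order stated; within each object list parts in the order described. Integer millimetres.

cube([78, 25, 893]);
translate([364, 0, 0]) cube([78, 25, 893]);
translate([78, 0, 0]) cube([286, 25, 78]);
translate([78, 0, 815]) cube([286, 25, 78]);
translate([442, 0, 0]) {
  translate([0, 0, 352]) cube([291, 258, 30]);
  translate([18, 18, 0]) cylinder(h = 352, r = 18);
  translate([273, 18, 0]) cylinder(h = 352, r = 18);
  translate([18, 240, 0]) cylinder(h = 352, r = 18);
  translate([273, 240, 0]) cylinder(h = 352, r = 18);
}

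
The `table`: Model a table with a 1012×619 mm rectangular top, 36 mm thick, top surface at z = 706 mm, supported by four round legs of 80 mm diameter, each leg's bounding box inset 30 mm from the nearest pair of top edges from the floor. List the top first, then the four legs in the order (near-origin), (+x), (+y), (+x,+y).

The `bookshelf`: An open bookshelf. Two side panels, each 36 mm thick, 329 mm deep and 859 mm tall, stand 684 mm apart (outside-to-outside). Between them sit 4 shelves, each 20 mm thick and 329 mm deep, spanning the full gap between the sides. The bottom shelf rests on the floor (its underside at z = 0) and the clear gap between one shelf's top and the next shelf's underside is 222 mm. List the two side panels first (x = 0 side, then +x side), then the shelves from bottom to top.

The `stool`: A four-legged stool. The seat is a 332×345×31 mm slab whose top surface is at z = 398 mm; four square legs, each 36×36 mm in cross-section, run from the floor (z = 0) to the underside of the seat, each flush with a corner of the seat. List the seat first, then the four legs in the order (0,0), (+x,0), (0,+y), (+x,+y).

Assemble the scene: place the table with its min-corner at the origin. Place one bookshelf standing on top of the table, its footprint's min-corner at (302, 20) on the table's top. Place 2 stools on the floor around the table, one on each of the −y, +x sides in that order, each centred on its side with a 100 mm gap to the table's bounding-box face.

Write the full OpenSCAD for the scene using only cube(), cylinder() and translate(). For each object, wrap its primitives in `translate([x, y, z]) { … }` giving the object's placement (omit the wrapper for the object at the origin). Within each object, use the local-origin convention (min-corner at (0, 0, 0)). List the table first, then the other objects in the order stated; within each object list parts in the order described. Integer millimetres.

translate([0, 0, 670]) cube([1012, 619, 36]);
translate([70, 70, 0]) cylinder(h = 670, r = 40);
translate([942, 70, 0]) cylinder(h = 670, r = 40);
translate([70, 549, 0]) cylinder(h = 670, r = 40);
translate([942, 549, 0]) cylinder(h = 670, r = 40);
translate([302, 20, 706]) {
  cube([36, 329, 859]);
  translate([648, 0, 0]) cube([36, 329, 859]);
  translate([36, 0, 0]) cube([612, 329, 20]);
  translate([36, 0, 242]) cube([612, 329, 20]);
  translate([36, 0, 484]) cube([612, 329, 20]);
  translate([36, 0, 726]) cube([612, 329, 20]);
}
translate([340, -445, 0]) {
  translate([0, 0, 367]) cube([332, 345, 31]);
  cube([36, 36, 367]);
  translate([296, 0, 0]) cube([36, 36, 367]);
  translate([0, 309, 0]) cube([36, 36, 367]);
  translate([296, 309, 0]) cube([36, 36, 367]);
}
translate([1112, 137, 0]) {
  translate([0, 0, 367]) cube([332, 345, 31]);
  cube([36, 36, 367]);
  translate([296, 0, 0]) cube([36, 36, 367]);
  translate([0, 309, 0]) cube([36, 36, 367]);
  translate([296, 309, 0]) cube([36, 36, 367]);
}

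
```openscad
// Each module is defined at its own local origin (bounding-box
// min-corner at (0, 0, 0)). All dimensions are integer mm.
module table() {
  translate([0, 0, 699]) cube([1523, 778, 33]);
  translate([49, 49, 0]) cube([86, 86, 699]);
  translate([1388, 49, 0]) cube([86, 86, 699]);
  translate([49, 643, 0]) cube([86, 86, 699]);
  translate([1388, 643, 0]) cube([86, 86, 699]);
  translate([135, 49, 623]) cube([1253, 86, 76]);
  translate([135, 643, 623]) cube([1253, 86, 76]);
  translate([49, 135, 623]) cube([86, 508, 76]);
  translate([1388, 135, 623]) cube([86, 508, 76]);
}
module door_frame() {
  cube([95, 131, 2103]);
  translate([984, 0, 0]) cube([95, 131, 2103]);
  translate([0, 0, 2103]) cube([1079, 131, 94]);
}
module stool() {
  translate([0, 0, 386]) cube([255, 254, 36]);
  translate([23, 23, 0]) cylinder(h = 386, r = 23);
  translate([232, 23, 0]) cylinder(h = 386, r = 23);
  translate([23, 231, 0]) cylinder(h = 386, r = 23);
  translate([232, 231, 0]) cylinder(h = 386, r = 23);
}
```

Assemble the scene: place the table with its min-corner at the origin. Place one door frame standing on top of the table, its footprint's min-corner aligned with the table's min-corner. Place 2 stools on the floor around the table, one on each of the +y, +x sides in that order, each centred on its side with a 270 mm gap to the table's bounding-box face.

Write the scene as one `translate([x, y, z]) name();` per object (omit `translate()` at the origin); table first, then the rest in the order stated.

table();
translate([0, 0, 732]) door_frame();
translate([634, 1048, 0]) stool();
translate([1793, 262, 0]) stool();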